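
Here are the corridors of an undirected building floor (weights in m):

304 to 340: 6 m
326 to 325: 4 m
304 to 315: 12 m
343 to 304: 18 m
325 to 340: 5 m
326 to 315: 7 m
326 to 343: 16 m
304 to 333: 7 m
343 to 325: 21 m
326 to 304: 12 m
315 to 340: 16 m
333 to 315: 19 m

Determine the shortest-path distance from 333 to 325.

18 m

Shortest distances from 333:
333: 0
304: 7  (via 333)
340: 13  (via 304)
325: 18  (via 340)
Shortest route: 333 → 304 → 340 → 325 = 18 m.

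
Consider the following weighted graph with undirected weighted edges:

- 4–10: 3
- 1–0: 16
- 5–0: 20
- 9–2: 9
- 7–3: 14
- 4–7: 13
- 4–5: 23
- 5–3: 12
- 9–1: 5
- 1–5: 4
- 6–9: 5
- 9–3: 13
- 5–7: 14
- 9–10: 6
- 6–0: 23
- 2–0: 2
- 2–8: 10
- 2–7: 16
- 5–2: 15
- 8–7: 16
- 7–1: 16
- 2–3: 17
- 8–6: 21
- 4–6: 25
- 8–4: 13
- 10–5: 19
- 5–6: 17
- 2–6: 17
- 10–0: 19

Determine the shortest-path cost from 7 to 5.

Enumerating some paths:
7 - 5: 14 = 14
7 - 3 - 5: 14+12 = 26
7 - 1 - 5: 16+4 = 20
7 - 2 - 5: 16+15 = 31
Cheapest is 7 - 5 at 14.

14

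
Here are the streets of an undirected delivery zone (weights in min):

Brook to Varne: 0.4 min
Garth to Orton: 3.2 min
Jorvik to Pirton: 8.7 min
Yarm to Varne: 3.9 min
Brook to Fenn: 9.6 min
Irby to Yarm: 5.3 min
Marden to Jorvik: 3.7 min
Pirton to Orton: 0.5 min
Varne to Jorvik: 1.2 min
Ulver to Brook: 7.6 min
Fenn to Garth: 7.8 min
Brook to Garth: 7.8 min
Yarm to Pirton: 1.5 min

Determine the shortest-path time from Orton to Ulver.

13.9 min

Running Dijkstra from Orton:
Orton: 0
Pirton: 0.5  (via Orton)
Yarm: 2  (via Pirton)
Garth: 3.2  (via Orton)
Varne: 5.9  (via Yarm)
Brook: 6.3  (via Varne)
Jorvik: 7.1  (via Varne)
Irby: 7.3  (via Yarm)
Marden: 10.8  (via Jorvik)
Fenn: 11  (via Garth)
Ulver: 13.9  (via Brook)
Shortest route: Orton–Pirton–Yarm–Varne–Brook–Ulver = 13.9 min.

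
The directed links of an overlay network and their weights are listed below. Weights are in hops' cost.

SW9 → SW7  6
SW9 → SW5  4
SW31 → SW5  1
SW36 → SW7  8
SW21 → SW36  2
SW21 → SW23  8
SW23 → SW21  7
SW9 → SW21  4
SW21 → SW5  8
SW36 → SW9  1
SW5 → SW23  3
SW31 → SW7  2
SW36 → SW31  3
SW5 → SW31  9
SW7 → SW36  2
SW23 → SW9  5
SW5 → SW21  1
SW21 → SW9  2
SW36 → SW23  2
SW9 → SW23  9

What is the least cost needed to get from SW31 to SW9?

4 hops' cost

Shortest distances from SW31:
SW31: 0
SW5: 1  (via SW31)
SW7: 2  (via SW31)
SW21: 2  (via SW5)
SW23: 4  (via SW5)
SW36: 4  (via SW7)
SW9: 4  (via SW21)
Shortest route: SW31 → SW5 → SW21 → SW9 = 4 hops' cost.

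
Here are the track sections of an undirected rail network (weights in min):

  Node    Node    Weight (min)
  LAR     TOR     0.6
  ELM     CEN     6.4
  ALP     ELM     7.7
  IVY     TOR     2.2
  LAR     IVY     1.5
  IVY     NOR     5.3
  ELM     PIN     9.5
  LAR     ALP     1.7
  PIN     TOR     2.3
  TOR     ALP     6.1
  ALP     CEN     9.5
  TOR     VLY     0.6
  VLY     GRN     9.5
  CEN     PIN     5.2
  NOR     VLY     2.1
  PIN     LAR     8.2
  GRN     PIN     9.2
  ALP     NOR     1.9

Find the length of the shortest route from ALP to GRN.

12.4 min

Compare a few routes:
ALP - LAR - TOR - VLY - GRN: 1.7+0.6+0.6+9.5 = 12.4
ALP - NOR - VLY - GRN: 1.9+2.1+9.5 = 13.5
The minimum is 12.4 min via ALP - LAR - TOR - VLY - GRN.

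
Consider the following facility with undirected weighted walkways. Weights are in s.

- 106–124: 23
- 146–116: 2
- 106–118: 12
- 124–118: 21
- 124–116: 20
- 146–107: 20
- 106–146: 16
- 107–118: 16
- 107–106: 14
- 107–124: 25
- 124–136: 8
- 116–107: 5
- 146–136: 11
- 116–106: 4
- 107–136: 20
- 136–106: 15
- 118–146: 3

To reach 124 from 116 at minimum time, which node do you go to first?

124

Compare a few routes:
116 - 146 - 118 - 124: 2+3+21 = 26
116 - 124: 20 = 20
116 - 146 - 136 - 124: 2+11+8 = 21
Cheapest is 116 - 124 at 20 s.
So from 116 the first move is to 124.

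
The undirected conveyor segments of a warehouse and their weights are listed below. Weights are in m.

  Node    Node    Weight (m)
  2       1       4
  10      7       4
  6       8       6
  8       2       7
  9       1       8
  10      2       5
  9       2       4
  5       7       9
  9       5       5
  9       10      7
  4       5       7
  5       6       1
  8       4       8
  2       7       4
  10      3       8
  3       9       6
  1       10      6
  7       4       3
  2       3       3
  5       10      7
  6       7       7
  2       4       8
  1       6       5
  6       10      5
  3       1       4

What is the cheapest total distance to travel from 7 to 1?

8 m

Settle nodes by increasing distance from 7:
7: 0
4: 3  (via 7)
2: 4  (via 7)
10: 4  (via 7)
3: 7  (via 2)
6: 7  (via 7)
1: 8  (via 2)
Shortest route: 7 → 2 → 1 = 8 m.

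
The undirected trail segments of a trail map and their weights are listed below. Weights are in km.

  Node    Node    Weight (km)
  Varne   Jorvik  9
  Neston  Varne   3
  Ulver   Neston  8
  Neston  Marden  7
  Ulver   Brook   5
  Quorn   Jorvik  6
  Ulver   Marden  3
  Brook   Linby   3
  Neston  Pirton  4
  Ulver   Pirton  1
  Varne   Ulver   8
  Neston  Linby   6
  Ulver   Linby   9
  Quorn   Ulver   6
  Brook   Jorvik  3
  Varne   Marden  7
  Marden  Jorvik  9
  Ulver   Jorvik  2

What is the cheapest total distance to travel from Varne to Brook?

12 km

Enumerating some paths:
Varne → Neston → Pirton → Ulver → Brook: 3+4+1+5 = 13
Varne → Jorvik → Brook: 9+3 = 12
Varne → Ulver → Brook: 8+5 = 13
Varne → Neston → Pirton → Ulver → Jorvik → Brook: 3+4+1+2+3 = 13
Cheapest is Varne → Jorvik → Brook at 12 km.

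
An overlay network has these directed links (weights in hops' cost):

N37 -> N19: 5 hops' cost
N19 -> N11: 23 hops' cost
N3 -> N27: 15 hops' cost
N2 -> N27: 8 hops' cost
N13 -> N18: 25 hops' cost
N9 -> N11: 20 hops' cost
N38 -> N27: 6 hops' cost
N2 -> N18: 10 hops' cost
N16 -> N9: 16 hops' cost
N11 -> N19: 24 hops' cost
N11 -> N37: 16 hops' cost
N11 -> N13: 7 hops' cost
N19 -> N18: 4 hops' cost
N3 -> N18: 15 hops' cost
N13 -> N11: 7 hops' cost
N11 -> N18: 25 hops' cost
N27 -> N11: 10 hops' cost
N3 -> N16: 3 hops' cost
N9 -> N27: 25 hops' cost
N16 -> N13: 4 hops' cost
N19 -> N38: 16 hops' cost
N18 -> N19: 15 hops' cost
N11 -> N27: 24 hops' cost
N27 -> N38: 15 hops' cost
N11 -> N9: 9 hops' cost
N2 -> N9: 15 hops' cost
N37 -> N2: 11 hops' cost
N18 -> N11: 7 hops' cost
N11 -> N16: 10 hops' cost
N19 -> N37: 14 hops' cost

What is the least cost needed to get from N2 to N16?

27 hops' cost

Settle nodes by increasing distance from N2:
N2: 0
N27: 8  (via N2)
N18: 10  (via N2)
N9: 15  (via N2)
N11: 17  (via N18)
N38: 23  (via N27)
N13: 24  (via N11)
N19: 25  (via N18)
N16: 27  (via N11)
Shortest route: N2 → N18 → N11 → N16 = 27 hops' cost.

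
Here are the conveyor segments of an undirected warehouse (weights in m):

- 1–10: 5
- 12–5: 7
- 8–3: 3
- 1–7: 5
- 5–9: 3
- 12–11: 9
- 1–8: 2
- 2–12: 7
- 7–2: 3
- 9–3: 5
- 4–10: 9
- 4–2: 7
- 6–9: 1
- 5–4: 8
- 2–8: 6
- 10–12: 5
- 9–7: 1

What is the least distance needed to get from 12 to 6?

Running Dijkstra from 12:
12: 0
10: 5  (via 12)
2: 7  (via 12)
5: 7  (via 12)
11: 9  (via 12)
1: 10  (via 10)
7: 10  (via 2)
9: 10  (via 5)
6: 11  (via 9)
Shortest route: 12 → 5 → 9 → 6 = 11 m.

11 m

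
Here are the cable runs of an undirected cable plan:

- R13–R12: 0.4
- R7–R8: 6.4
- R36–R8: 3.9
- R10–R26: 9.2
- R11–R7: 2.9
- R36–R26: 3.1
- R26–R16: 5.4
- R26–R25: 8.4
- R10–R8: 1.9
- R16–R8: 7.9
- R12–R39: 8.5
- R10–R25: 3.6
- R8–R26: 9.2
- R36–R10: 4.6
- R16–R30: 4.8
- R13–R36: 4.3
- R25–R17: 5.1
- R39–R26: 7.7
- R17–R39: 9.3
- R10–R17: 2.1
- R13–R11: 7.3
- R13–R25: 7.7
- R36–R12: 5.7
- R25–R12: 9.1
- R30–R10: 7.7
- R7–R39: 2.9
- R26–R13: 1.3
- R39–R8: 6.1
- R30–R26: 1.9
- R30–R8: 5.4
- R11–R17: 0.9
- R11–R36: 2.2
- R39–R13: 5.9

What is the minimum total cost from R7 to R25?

Enumerating some paths:
R7 → R11 → R36 → R10 → R25: 2.9+2.2+4.6+3.6 = 13.3
R7 → R11 → R17 → R10 → R25: 2.9+0.9+2.1+3.6 = 9.5
R7 → R8 → R10 → R25: 6.4+1.9+3.6 = 11.9
R7 → R11 → R17 → R25: 2.9+0.9+5.1 = 8.9
Cheapest is R7 → R11 → R17 → R25 at 8.9.

8.9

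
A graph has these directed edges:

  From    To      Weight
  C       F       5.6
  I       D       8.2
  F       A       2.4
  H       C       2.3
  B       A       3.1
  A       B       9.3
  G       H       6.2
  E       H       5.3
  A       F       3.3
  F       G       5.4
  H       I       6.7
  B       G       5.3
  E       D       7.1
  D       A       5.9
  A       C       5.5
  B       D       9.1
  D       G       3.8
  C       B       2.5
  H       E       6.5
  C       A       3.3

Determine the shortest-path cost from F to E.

18.1

Compare a few routes:
F–A–B–G–H–E: 2.4+9.3+5.3+6.2+6.5 = 29.7
F–A–C–B–G–H–E: 2.4+5.5+2.5+5.3+6.2+6.5 = 28.4
F–G–H–E: 5.4+6.2+6.5 = 18.1
F–A–C–B–D–G–H–E: 2.4+5.5+2.5+9.1+3.8+6.2+6.5 = 36
The minimum is 18.1 via F–G–H–E.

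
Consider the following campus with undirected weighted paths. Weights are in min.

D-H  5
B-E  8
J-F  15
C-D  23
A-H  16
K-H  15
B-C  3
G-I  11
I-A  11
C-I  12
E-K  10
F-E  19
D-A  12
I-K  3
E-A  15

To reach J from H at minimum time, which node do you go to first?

Compare a few routes:
H–K–E–F–J: 15+10+19+15 = 59
H–A–E–F–J: 16+15+19+15 = 65
The minimum is 59 min via H–K–E–F–J.
So from H the first move is to K.

K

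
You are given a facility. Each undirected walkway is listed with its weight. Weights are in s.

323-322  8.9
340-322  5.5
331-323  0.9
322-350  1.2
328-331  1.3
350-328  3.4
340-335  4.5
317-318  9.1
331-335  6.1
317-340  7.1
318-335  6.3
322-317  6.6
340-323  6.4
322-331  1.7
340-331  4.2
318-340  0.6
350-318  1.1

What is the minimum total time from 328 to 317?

Enumerating some paths:
328 → 331 → 340 → 317: 1.3+4.2+7.1 = 12.6
328 → 350 → 322 → 317: 3.4+1.2+6.6 = 11.2
328 → 331 → 322 → 317: 1.3+1.7+6.6 = 9.6
328 → 350 → 318 → 340 → 317: 3.4+1.1+0.6+7.1 = 12.2
Cheapest is 328 → 331 → 322 → 317 at 9.6 s.

9.6 s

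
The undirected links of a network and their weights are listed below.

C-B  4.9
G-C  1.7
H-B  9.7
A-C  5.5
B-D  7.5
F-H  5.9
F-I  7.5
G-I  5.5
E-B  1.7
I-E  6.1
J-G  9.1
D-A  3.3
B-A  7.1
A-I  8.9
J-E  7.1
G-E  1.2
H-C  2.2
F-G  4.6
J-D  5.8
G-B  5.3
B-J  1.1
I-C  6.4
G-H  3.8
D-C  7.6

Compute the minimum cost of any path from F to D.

13.9

Shortest distances from F:
F: 0
G: 4.6  (via F)
E: 5.8  (via G)
H: 5.9  (via F)
C: 6.3  (via G)
B: 7.5  (via E)
I: 7.5  (via F)
J: 8.6  (via B)
A: 11.8  (via C)
D: 13.9  (via C)
Shortest route: F–G–C–D = 13.9.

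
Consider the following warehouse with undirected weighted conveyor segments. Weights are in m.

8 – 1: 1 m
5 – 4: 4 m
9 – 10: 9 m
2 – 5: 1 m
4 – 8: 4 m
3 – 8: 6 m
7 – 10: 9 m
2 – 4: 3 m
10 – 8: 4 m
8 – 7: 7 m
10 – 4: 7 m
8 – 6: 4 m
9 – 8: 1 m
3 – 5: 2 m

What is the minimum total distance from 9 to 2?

8 m

Candidate routes:
9–8–10–4–2: 1+4+7+3 = 15
9–8–4–2: 1+4+3 = 8
9–8–3–5–2: 1+6+2+1 = 10
9–8–4–5–2: 1+4+4+1 = 10
Cheapest is 9–8–4–2 at 8 m.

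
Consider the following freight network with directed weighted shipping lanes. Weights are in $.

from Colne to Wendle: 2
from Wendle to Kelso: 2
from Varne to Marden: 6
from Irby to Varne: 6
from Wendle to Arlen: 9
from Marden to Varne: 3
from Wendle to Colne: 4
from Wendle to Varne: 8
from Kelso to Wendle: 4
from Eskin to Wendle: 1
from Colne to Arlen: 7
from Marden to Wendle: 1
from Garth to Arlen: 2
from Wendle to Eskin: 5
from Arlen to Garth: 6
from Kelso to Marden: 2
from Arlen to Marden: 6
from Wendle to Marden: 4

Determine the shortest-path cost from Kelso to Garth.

Running Dijkstra from Kelso:
Kelso: 0
Marden: 2  (via Kelso)
Wendle: 3  (via Marden)
Varne: 5  (via Marden)
Colne: 7  (via Wendle)
Eskin: 8  (via Wendle)
Arlen: 12  (via Wendle)
Garth: 18  (via Arlen)
Shortest route: Kelso–Marden–Wendle–Arlen–Garth = $18.

$18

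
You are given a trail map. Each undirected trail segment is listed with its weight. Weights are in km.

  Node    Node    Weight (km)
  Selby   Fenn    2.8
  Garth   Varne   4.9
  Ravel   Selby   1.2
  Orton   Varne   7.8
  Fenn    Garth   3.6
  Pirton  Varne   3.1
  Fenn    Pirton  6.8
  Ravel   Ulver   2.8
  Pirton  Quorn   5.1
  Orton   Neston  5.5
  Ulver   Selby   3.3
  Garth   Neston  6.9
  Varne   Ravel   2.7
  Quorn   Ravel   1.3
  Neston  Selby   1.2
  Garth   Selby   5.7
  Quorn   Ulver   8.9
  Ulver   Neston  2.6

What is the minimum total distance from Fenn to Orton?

9.5 km

Candidate routes:
Fenn - Selby - Ravel - Ulver - Neston - Orton: 2.8+1.2+2.8+2.6+5.5 = 14.9
Fenn - Selby - Neston - Orton: 2.8+1.2+5.5 = 9.5
Fenn - Selby - Ulver - Neston - Orton: 2.8+3.3+2.6+5.5 = 14.2
Fenn - Selby - Ravel - Varne - Orton: 2.8+1.2+2.7+7.8 = 14.5
Cheapest is Fenn - Selby - Neston - Orton at 9.5 km.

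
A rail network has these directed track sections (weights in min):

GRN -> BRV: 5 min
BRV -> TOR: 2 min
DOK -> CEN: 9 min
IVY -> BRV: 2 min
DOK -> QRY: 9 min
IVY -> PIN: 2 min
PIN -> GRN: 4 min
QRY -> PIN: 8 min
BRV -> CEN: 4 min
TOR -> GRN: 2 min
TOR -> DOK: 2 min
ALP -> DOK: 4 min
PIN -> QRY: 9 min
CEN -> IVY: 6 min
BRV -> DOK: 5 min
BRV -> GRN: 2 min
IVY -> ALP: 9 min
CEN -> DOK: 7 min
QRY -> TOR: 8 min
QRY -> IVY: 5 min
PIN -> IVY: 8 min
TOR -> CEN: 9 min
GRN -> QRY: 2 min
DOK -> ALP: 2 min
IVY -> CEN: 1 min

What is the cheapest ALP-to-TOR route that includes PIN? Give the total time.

Shortest ALP→PIN: ALP–DOK–QRY–IVY–PIN = 20
Shortest PIN→TOR: PIN–GRN–BRV–TOR = 11
Total via PIN: 20 + 11 = 31 min.

31 min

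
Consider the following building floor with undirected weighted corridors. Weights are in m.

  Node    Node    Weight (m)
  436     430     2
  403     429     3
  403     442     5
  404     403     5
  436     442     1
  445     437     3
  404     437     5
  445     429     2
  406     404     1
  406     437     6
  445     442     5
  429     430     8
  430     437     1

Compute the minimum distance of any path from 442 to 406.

10 m

Running Dijkstra from 442:
442: 0
436: 1  (via 442)
430: 3  (via 436)
437: 4  (via 430)
445: 5  (via 442)
403: 5  (via 442)
429: 7  (via 445)
404: 9  (via 437)
406: 10  (via 437)
Shortest route: 442–436–430–437–406 = 10 m.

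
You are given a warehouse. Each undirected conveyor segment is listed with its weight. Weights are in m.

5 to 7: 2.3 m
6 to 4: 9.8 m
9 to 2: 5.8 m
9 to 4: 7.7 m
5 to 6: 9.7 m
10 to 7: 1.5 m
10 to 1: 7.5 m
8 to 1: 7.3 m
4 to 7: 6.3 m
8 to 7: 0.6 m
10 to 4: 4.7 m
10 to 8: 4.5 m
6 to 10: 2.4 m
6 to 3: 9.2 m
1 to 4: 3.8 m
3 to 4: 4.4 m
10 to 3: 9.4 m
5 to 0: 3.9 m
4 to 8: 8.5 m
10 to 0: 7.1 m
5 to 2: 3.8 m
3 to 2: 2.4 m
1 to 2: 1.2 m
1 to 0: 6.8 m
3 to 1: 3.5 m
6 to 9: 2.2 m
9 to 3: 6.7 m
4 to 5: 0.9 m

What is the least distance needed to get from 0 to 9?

11.7 m

Enumerating some paths:
0 - 5 - 4 - 9: 3.9+0.9+7.7 = 12.5
0 - 5 - 7 - 10 - 6 - 9: 3.9+2.3+1.5+2.4+2.2 = 12.3
0 - 5 - 2 - 9: 3.9+3.8+5.8 = 13.5
0 - 10 - 6 - 9: 7.1+2.4+2.2 = 11.7
The minimum is 11.7 m via 0 - 10 - 6 - 9.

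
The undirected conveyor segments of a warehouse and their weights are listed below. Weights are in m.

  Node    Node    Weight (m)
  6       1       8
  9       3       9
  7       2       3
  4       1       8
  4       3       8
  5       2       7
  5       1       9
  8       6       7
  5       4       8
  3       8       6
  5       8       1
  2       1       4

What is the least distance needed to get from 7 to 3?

17 m

Compare a few routes:
7–2–1–5–8–3: 3+4+9+1+6 = 23
7–2–1–4–3: 3+4+8+8 = 23
7–2–5–8–3: 3+7+1+6 = 17
The minimum is 17 m via 7–2–5–8–3.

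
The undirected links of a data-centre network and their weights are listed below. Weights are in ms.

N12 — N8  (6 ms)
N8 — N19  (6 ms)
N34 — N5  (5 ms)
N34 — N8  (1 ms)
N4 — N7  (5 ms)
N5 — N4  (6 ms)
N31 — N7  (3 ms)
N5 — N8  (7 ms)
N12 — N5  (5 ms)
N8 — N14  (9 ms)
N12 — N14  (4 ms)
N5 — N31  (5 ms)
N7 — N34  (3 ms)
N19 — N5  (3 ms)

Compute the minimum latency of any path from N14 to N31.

14 ms

Enumerating some paths:
N14 - N8 - N34 - N7 - N31: 9+1+3+3 = 16
N14 - N12 - N8 - N34 - N7 - N31: 4+6+1+3+3 = 17
N14 - N12 - N5 - N31: 4+5+5 = 14
The minimum is 14 ms via N14 - N12 - N5 - N31.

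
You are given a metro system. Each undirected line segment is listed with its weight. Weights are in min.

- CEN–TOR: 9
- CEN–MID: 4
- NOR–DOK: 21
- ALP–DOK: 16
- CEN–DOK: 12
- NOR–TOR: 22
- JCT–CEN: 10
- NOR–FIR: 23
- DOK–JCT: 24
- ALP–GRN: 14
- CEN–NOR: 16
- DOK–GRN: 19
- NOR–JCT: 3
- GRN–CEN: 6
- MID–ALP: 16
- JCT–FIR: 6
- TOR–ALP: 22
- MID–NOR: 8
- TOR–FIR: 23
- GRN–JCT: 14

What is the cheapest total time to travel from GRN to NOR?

Enumerating some paths:
GRN–CEN–MID–NOR: 6+4+8 = 18
GRN–JCT–NOR: 14+3 = 17
GRN–CEN–JCT–NOR: 6+10+3 = 19
GRN–CEN–NOR: 6+16 = 22
The minimum is 17 min via GRN–JCT–NOR.

17 min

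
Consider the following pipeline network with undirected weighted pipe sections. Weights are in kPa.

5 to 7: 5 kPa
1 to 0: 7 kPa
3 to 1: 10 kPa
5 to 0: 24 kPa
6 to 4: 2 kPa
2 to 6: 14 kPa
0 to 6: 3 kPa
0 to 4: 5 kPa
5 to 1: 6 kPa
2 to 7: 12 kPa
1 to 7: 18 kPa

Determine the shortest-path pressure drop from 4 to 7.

23 kPa

Running Dijkstra from 4:
4: 0
6: 2  (via 4)
0: 5  (via 4)
1: 12  (via 0)
2: 16  (via 6)
5: 18  (via 1)
3: 22  (via 1)
7: 23  (via 5)
Shortest route: 4 → 0 → 1 → 5 → 7 = 23 kPa.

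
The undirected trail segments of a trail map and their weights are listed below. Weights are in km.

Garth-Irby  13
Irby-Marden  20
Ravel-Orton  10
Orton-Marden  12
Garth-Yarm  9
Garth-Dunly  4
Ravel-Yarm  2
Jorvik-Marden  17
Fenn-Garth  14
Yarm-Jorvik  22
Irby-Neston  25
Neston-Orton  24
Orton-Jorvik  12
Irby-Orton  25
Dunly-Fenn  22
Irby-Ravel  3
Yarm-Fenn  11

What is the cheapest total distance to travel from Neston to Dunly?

Candidate routes:
Neston → Irby → Ravel → Yarm → Garth → Dunly: 25+3+2+9+4 = 43
Neston → Irby → Garth → Dunly: 25+13+4 = 42
Neston → Orton → Ravel → Irby → Garth → Dunly: 24+10+3+13+4 = 54
Neston → Orton → Ravel → Yarm → Garth → Dunly: 24+10+2+9+4 = 49
Cheapest is Neston → Irby → Garth → Dunly at 42 km.

42 km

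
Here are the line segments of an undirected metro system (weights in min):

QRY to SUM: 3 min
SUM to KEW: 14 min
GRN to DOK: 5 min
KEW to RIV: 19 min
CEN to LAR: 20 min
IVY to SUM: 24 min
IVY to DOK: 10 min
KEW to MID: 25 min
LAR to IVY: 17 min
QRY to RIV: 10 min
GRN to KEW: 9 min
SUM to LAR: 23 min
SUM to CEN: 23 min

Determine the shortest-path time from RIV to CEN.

36 min

Enumerating some paths:
RIV - KEW - SUM - CEN: 19+14+23 = 56
RIV - QRY - SUM - CEN: 10+3+23 = 36
RIV - QRY - SUM - LAR - CEN: 10+3+23+20 = 56
RIV - QRY - SUM - IVY - LAR - CEN: 10+3+24+17+20 = 74
The minimum is 36 min via RIV - QRY - SUM - CEN.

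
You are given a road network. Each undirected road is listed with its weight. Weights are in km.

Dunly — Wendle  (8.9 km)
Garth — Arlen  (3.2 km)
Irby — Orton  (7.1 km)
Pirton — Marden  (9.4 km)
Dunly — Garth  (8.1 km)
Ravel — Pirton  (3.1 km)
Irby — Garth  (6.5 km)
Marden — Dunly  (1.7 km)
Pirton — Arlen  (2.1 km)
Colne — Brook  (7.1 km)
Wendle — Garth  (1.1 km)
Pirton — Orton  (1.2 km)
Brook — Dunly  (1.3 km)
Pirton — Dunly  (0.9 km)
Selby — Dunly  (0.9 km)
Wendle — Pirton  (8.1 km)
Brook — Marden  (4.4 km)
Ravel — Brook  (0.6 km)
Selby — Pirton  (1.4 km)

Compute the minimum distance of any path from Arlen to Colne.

Settle nodes by increasing distance from Arlen:
Arlen: 0
Pirton: 2.1  (via Arlen)
Dunly: 3  (via Pirton)
Garth: 3.2  (via Arlen)
Orton: 3.3  (via Pirton)
Selby: 3.5  (via Pirton)
Brook: 4.3  (via Dunly)
Wendle: 4.3  (via Garth)
Marden: 4.7  (via Dunly)
Ravel: 4.9  (via Brook)
Irby: 9.7  (via Garth)
Colne: 11.4  (via Brook)
Shortest route: Arlen → Pirton → Dunly → Brook → Colne = 11.4 km.

11.4 km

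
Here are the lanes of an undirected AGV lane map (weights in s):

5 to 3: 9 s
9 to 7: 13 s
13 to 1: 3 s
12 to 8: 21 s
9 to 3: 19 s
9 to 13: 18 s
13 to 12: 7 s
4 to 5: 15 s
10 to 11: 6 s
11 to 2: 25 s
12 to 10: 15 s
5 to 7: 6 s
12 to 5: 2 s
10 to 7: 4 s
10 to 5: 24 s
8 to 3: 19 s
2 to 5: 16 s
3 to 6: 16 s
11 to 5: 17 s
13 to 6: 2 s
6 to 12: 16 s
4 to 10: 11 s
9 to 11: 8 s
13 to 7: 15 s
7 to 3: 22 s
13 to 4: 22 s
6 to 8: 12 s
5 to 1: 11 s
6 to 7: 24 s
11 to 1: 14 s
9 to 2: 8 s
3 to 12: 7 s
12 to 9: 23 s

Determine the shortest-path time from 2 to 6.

27 s

Candidate routes:
2 → 9 → 13 → 6: 8+18+2 = 28
2 → 5 → 1 → 13 → 6: 16+11+3+2 = 32
2 → 5 → 12 → 13 → 6: 16+2+7+2 = 27
2 → 5 → 12 → 6: 16+2+16 = 34
Cheapest is 2 → 5 → 12 → 13 → 6 at 27 s.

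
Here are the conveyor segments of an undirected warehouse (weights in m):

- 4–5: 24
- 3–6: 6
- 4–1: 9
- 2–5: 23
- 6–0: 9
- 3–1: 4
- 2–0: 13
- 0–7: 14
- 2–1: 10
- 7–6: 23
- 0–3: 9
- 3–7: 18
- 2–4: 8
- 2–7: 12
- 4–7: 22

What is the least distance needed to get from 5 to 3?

Running Dijkstra from 5:
5: 0
2: 23  (via 5)
4: 24  (via 5)
1: 33  (via 2)
7: 35  (via 2)
0: 36  (via 2)
3: 37  (via 1)
Shortest route: 5–2–1–3 = 37 m.

37 m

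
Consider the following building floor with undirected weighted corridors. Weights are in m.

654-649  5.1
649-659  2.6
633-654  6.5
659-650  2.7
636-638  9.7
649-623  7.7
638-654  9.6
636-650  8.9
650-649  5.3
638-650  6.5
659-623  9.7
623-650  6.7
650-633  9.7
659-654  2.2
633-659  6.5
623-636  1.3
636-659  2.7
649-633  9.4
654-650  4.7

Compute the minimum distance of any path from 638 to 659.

9.2 m

Compare a few routes:
638 → 650 → 659: 6.5+2.7 = 9.2
638 → 654 → 659: 9.6+2.2 = 11.8
The minimum is 9.2 m via 638 → 650 → 659.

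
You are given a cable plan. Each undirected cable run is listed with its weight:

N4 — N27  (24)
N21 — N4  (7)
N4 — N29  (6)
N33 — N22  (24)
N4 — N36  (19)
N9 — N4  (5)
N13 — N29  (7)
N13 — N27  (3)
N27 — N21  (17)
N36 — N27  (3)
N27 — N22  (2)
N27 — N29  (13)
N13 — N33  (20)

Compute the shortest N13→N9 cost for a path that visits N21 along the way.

32

Best N13 to N21: N13–N27–N21 costing 20
Best N21 to N9: N21–N4–N9 costing 12
Total via N21: 20 + 12 = 32.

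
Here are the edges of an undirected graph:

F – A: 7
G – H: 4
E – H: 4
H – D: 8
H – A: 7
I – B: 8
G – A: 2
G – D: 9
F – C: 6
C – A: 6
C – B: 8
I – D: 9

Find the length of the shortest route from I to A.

20

Settle nodes by increasing distance from I:
I: 0
B: 8  (via I)
D: 9  (via I)
C: 16  (via B)
H: 17  (via D)
G: 18  (via D)
A: 20  (via G)
Shortest route: I → D → G → A = 20.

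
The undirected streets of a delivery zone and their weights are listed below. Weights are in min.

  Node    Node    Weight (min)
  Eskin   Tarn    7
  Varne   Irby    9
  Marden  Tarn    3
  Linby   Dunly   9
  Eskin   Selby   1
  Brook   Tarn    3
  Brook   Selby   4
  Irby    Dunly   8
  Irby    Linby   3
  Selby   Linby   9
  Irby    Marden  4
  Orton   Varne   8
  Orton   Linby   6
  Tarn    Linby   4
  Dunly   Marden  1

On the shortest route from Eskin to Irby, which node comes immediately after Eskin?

Selby

Compare a few routes:
Eskin → Selby → Linby → Irby: 1+9+3 = 13
Eskin → Tarn → Linby → Irby: 7+4+3 = 14
Cheapest is Eskin → Selby → Linby → Irby at 13 min.
So from Eskin the first move is to Selby.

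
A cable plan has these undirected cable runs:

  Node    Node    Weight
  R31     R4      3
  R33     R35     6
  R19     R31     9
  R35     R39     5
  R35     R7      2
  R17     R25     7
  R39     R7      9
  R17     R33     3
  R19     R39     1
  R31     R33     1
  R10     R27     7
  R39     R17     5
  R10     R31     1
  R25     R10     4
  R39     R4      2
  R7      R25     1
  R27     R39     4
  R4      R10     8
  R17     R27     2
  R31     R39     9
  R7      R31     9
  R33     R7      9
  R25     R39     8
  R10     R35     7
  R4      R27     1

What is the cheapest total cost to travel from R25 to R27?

Settle nodes by increasing distance from R25:
R25: 0
R7: 1  (via R25)
R35: 3  (via R7)
R10: 4  (via R25)
R31: 5  (via R10)
R33: 6  (via R31)
R17: 7  (via R25)
R39: 8  (via R25)
R4: 8  (via R31)
R19: 9  (via R39)
R27: 9  (via R17)
Shortest route: R25 → R17 → R27 = 9.

9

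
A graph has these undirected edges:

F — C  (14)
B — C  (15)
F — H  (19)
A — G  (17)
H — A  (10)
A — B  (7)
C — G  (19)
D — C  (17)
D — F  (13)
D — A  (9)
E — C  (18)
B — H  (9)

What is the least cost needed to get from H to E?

42

Running Dijkstra from H:
H: 0
B: 9  (via H)
A: 10  (via H)
D: 19  (via A)
F: 19  (via H)
C: 24  (via B)
G: 27  (via A)
E: 42  (via C)
Shortest route: H → B → C → E = 42.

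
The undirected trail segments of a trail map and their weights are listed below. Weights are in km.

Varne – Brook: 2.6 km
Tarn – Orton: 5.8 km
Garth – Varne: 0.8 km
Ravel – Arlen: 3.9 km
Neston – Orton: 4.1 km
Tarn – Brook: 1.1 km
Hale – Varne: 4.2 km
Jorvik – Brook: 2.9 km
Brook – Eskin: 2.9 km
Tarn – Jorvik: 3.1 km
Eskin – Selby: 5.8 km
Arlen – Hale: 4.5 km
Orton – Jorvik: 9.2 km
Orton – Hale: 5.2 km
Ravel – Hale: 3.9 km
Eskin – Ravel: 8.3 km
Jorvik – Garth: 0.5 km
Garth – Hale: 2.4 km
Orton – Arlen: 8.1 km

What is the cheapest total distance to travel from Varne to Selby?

Compare a few routes:
Varne → Garth → Jorvik → Tarn → Brook → Eskin → Selby: 0.8+0.5+3.1+1.1+2.9+5.8 = 14.2
Varne → Hale → Garth → Jorvik → Brook → Eskin → Selby: 4.2+2.4+0.5+2.9+2.9+5.8 = 18.7
Varne → Garth → Jorvik → Brook → Eskin → Selby: 0.8+0.5+2.9+2.9+5.8 = 12.9
Varne → Brook → Eskin → Selby: 2.6+2.9+5.8 = 11.3
Cheapest is Varne → Brook → Eskin → Selby at 11.3 km.

11.3 km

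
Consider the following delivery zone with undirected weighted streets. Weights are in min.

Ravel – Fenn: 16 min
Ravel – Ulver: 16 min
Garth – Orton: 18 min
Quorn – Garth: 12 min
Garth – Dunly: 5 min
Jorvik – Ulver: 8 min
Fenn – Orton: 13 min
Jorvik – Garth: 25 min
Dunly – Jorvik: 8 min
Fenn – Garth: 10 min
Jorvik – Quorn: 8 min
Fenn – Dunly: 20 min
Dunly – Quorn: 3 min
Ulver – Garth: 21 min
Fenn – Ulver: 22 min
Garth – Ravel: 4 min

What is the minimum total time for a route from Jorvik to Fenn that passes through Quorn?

26 min

Best Jorvik to Quorn: Jorvik → Quorn costing 8
Shortest Quorn→Fenn: Quorn → Dunly → Garth → Fenn = 18
Total via Quorn: 8 + 18 = 26 min.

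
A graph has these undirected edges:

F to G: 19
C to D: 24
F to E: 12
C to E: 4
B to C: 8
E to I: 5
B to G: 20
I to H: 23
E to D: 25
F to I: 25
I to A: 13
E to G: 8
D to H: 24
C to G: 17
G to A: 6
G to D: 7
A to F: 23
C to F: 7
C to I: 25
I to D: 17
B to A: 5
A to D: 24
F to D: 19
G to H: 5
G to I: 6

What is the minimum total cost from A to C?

Compare a few routes:
A–G–E–C: 6+8+4 = 18
A–B–C: 5+8 = 13
The minimum is 13 via A–B–C.

13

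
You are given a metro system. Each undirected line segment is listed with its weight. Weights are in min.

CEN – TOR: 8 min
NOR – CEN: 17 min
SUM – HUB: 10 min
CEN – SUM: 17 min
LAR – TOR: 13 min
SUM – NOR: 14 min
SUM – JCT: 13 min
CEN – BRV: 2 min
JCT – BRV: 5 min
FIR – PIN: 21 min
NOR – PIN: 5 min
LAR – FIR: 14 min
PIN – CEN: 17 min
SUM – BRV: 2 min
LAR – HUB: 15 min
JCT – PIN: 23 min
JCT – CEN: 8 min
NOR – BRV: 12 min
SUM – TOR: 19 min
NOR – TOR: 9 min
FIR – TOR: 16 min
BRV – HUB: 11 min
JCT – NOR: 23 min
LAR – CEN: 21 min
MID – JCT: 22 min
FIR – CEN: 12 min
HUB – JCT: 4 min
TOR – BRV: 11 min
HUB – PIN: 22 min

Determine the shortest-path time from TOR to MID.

37 min

Enumerating some paths:
TOR → CEN → JCT → MID: 8+8+22 = 38
TOR → CEN → BRV → JCT → MID: 8+2+5+22 = 37
TOR → BRV → JCT → MID: 11+5+22 = 38
The minimum is 37 min via TOR → CEN → BRV → JCT → MID.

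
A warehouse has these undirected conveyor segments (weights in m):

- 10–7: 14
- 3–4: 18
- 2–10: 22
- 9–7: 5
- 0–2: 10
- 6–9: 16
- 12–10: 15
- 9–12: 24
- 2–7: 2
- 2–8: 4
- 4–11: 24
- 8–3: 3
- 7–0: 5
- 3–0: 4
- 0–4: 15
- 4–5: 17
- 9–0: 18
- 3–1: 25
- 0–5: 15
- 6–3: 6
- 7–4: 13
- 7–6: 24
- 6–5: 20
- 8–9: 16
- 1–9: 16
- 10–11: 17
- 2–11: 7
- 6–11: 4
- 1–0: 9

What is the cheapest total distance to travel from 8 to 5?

Enumerating some paths:
8 → 2 → 7 → 0 → 5: 4+2+5+15 = 26
8 → 3 → 0 → 5: 3+4+15 = 22
Cheapest is 8 → 3 → 0 → 5 at 22 m.

22 m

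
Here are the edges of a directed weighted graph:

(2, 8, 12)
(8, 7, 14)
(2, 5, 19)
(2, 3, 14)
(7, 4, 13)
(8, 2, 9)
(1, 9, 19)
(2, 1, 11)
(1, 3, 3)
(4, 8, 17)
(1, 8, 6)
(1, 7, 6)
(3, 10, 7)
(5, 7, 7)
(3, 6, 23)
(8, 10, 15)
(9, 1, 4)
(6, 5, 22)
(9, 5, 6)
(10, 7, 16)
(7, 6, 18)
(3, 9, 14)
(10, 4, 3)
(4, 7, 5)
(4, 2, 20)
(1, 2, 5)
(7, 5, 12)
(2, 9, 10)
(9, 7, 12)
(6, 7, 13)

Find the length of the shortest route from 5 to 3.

Enumerating some paths:
5–7–4–8–2–1–3: 7+13+17+9+11+3 = 60
5–7–4–8–2–3: 7+13+17+9+14 = 60
5–7–4–2–3: 7+13+20+14 = 54
5–7–4–2–9–1–3: 7+13+20+10+4+3 = 57
Cheapest is 5–7–4–2–3 at 54.

54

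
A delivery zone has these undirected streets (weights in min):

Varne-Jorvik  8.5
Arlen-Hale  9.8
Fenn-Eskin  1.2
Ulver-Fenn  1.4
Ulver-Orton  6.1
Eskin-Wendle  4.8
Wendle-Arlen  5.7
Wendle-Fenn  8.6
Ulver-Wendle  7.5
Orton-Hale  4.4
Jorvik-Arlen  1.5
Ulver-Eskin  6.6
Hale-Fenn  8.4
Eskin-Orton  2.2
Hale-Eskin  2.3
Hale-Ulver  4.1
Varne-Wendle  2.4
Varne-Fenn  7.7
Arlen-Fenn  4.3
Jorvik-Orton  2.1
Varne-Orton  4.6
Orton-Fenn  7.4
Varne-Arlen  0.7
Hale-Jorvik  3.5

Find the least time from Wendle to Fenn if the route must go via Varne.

Shortest Wendle→Varne: Wendle–Varne = 2.4
Best Varne to Fenn: Varne–Arlen–Fenn costing 5
Total via Varne: 2.4 + 5 = 7.4 min.

7.4 min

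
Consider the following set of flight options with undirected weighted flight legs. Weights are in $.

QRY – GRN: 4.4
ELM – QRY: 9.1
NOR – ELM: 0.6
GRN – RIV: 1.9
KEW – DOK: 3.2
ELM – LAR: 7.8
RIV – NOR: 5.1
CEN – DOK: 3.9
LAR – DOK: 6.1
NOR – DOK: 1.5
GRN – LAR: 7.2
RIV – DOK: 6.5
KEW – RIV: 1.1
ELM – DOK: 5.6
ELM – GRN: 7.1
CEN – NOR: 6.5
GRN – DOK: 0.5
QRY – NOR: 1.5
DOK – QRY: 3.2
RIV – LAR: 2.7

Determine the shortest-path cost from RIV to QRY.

$5.4

Compare a few routes:
RIV–GRN–DOK–QRY: 1.9+0.5+3.2 = 5.6
RIV–GRN–DOK–NOR–QRY: 1.9+0.5+1.5+1.5 = 5.4
The minimum is $5.4 via RIV–GRN–DOK–NOR–QRY.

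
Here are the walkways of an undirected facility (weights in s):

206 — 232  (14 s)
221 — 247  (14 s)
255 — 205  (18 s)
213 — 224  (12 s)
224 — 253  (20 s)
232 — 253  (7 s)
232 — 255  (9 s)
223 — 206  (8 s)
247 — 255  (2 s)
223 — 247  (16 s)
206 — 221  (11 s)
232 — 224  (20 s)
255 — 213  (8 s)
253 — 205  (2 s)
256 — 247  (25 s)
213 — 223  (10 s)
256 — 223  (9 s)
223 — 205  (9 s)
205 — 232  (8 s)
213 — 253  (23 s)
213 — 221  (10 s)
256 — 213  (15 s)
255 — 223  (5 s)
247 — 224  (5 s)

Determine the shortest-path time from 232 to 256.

23 s

Running Dijkstra from 232:
232: 0
253: 7  (via 232)
205: 8  (via 232)
255: 9  (via 232)
247: 11  (via 255)
223: 14  (via 255)
206: 14  (via 232)
224: 16  (via 247)
213: 17  (via 255)
256: 23  (via 223)
Shortest route: 232 → 255 → 223 → 256 = 23 s.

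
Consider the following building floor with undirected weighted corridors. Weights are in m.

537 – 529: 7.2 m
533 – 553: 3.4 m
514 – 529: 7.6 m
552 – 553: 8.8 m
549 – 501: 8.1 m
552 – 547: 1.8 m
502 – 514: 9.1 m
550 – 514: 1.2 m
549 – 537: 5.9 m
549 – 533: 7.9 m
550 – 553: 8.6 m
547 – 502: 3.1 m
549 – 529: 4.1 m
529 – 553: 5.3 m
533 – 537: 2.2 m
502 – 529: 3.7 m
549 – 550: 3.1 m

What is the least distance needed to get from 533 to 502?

12.4 m

Settle nodes by increasing distance from 533:
533: 0
537: 2.2  (via 533)
553: 3.4  (via 533)
549: 7.9  (via 533)
529: 8.7  (via 553)
550: 11  (via 549)
552: 12.2  (via 553)
514: 12.2  (via 550)
502: 12.4  (via 529)
Shortest route: 533 → 553 → 529 → 502 = 12.4 m.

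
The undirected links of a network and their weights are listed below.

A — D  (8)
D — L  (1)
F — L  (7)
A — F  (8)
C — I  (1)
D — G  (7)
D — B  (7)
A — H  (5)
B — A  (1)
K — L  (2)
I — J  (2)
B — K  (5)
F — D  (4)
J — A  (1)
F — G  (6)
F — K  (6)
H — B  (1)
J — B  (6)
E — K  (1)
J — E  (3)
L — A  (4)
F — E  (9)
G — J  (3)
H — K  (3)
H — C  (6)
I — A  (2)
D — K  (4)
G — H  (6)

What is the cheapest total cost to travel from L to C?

Shortest distances from L:
L: 0
D: 1  (via L)
K: 2  (via L)
E: 3  (via K)
A: 4  (via L)
B: 5  (via A)
F: 5  (via D)
H: 5  (via K)
J: 5  (via A)
I: 6  (via A)
C: 7  (via I)
Shortest route: L–A–I–C = 7.

7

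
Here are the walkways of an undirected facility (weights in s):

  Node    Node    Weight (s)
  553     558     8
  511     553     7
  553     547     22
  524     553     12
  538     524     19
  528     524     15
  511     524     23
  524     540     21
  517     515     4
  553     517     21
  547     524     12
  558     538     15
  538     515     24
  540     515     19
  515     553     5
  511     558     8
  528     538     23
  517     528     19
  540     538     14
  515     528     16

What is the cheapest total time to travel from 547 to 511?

Compare a few routes:
547–524–511: 12+23 = 35
547–553–558–511: 22+8+8 = 38
547–553–511: 22+7 = 29
547–524–553–511: 12+12+7 = 31
Cheapest is 547–553–511 at 29 s.

29 s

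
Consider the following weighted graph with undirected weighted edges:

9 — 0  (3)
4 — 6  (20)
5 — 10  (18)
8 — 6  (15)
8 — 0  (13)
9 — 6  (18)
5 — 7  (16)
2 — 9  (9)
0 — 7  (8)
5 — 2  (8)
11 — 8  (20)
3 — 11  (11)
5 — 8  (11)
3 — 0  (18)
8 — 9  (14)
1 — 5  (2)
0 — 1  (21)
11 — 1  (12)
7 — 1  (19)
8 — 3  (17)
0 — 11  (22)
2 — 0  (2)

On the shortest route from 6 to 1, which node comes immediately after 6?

Candidate routes:
6–9–0–2–5–1: 18+3+2+8+2 = 33
6–8–5–1: 15+11+2 = 28
The minimum is 28 via 6–8–5–1.
So from 6 the first move is to 8.

8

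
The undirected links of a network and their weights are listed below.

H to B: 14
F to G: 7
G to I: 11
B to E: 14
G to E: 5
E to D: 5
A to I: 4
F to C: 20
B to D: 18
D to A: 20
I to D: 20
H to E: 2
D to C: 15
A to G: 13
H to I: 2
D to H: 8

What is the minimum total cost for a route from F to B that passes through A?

40

Shortest F→A: F–G–A = 20
Best A to B: A–I–H–B costing 20
Total via A: 20 + 20 = 40.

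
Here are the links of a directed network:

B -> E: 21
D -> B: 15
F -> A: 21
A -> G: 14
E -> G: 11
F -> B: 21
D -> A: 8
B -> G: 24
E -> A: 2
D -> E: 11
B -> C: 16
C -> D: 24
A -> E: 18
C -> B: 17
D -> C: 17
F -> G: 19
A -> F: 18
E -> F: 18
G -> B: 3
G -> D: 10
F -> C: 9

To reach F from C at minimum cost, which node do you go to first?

Candidate routes:
C–D–E–F: 24+11+18 = 53
C–D–A–F: 24+8+18 = 50
The minimum is 50 via C–D–A–F.
So from C the first move is to D.

D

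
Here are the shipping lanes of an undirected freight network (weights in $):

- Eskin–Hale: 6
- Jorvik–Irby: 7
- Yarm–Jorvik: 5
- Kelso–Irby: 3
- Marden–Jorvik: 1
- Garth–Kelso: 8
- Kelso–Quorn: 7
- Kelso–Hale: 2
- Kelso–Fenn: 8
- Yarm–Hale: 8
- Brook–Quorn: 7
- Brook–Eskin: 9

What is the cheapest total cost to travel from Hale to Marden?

Running Dijkstra from Hale:
Hale: 0
Kelso: 2  (via Hale)
Irby: 5  (via Kelso)
Eskin: 6  (via Hale)
Yarm: 8  (via Hale)
Quorn: 9  (via Kelso)
Fenn: 10  (via Kelso)
Garth: 10  (via Kelso)
Jorvik: 12  (via Irby)
Marden: 13  (via Jorvik)
Shortest route: Hale → Kelso → Irby → Jorvik → Marden = $13.

$13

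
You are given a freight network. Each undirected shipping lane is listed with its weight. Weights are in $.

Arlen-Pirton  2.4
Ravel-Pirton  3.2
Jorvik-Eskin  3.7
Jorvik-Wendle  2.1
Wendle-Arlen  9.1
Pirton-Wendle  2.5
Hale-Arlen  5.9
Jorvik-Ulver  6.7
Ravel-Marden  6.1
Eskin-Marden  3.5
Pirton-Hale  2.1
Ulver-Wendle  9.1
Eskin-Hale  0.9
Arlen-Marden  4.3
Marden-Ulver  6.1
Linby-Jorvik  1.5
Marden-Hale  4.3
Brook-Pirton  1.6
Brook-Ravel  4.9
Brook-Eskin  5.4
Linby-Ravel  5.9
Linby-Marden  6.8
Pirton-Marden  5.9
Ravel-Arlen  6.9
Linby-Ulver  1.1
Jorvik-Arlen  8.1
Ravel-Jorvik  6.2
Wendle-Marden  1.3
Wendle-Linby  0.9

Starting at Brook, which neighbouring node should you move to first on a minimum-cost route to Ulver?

Enumerating some paths:
Brook–Pirton–Wendle–Linby–Ulver: 1.6+2.5+0.9+1.1 = 6.1
Brook–Pirton–Wendle–Jorvik–Linby–Ulver: 1.6+2.5+2.1+1.5+1.1 = 8.8
Brook–Pirton–Marden–Wendle–Linby–Ulver: 1.6+5.9+1.3+0.9+1.1 = 10.8
The minimum is $6.1 via Brook–Pirton–Wendle–Linby–Ulver.
So from Brook the first move is to Pirton.

Pirton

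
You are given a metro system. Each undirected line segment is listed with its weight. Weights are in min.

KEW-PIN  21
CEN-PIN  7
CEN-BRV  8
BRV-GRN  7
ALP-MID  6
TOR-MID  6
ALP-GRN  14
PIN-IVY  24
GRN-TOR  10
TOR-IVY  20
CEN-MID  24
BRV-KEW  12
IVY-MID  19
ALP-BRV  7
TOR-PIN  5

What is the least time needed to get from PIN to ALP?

17 min

Candidate routes:
PIN - CEN - BRV - ALP: 7+8+7 = 22
PIN - TOR - GRN - ALP: 5+10+14 = 29
PIN - TOR - MID - ALP: 5+6+6 = 17
The minimum is 17 min via PIN - TOR - MID - ALP.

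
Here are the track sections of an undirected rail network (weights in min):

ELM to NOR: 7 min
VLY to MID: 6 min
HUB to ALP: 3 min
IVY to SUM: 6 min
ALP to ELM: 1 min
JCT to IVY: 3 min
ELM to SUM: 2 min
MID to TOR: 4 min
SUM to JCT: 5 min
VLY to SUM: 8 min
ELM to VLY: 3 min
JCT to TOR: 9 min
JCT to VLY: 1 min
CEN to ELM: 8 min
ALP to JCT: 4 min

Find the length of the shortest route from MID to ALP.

Shortest distances from MID:
MID: 0
TOR: 4  (via MID)
VLY: 6  (via MID)
JCT: 7  (via VLY)
ELM: 9  (via VLY)
ALP: 10  (via ELM)
Shortest route: MID–VLY–ELM–ALP = 10 min.

10 min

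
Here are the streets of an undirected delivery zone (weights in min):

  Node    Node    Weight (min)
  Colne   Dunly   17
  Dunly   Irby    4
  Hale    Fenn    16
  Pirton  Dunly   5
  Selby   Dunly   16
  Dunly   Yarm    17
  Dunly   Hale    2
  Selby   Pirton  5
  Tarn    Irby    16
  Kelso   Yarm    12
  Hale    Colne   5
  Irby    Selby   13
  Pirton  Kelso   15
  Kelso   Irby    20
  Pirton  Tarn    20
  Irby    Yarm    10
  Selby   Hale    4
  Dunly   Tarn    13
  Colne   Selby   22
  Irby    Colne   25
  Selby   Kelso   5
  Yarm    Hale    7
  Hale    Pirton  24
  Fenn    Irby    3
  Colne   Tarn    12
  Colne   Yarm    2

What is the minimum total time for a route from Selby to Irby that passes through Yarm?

Shortest Selby→Yarm: Selby–Hale–Yarm = 11
Best Yarm to Irby: Yarm–Irby costing 10
Total via Yarm: 11 + 10 = 21 min.

21 min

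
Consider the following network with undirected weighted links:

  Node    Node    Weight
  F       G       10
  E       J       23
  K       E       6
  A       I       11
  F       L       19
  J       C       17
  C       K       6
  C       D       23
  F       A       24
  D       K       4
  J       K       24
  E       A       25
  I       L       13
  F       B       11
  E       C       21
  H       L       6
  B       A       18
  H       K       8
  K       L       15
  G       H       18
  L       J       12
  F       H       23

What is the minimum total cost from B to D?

46

Candidate routes:
B → F → H → K → D: 11+23+8+4 = 46
B → F → L → H → K → D: 11+19+6+8+4 = 48
The minimum is 46 via B → F → H → K → D.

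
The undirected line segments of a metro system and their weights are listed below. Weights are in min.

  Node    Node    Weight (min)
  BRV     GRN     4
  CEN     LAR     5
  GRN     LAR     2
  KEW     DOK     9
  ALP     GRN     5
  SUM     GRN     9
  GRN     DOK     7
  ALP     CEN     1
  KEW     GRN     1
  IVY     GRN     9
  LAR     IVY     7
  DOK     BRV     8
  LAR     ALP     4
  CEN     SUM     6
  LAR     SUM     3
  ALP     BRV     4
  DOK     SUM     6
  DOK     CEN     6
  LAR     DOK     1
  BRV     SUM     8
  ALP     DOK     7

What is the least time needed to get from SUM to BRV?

Enumerating some paths:
SUM - CEN - ALP - BRV: 6+1+4 = 11
SUM - LAR - GRN - BRV: 3+2+4 = 9
SUM - BRV: 8 = 8
Cheapest is SUM - BRV at 8 min.

8 min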